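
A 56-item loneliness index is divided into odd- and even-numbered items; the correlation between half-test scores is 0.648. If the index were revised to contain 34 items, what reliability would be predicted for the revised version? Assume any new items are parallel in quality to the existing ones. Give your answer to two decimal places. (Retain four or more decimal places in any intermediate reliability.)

Spearman-Brown correction (n = 2): r_full = 2·0.648/(1 + 0.648) = 0.7864
Then adjust to 34 items: n = 34/56 = 0.6071
r_new = n·r_full / (1 + (n − 1)·r_full) = 0.4774 / 0.6910 ≈ 0.6909

0.69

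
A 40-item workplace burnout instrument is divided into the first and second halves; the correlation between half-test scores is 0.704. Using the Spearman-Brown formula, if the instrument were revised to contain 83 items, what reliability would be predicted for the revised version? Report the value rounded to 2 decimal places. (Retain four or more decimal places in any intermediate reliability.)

Full-test reliability from the split-half r: r_full = 2(0.704)/(1 + 0.704) = 0.8263
Length factor from 40 to 83 items: n = 83/40 = 2.0750
r_new = n·r_full / (1 + (n − 1)·r_full) = 1.7146 / 1.8883 ≈ 0.9080

0.91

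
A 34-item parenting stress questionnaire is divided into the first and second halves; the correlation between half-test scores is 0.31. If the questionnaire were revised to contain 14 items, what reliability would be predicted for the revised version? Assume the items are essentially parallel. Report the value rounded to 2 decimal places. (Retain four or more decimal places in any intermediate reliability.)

Spearman-Brown correction (n = 2): r_full = 2·0.31/(1 + 0.31) = 0.4733
Length factor from 34 to 14 items: n = 14/34 = 0.4118
r_new = n·r_full / (1 + (n − 1)·r_full) = 0.1949 / 0.7216 ≈ 0.2701

0.27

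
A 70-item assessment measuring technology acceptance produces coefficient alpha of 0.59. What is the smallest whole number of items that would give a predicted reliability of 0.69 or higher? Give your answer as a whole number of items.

Invert Spearman-Brown to solve for n:
n = r*(1 − r) / [ r (1 − r*) ]
n = 0.69(1 − 0.59) / [0.59(1 − 0.69)]
  = 0.2829 / 0.1829 = 1.5467
Items needed = n × 70 = 1.5467 × 70 ≈ 108.27 → round up to 109

109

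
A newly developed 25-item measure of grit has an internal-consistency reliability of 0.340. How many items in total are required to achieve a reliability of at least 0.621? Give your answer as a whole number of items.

80

n = 0.621(1 − 0.340) / [0.340(1 − 0.621)]
n = 0.409860 / 0.128860 ≈ 3.1807
So the test needs 3.1807 × 25 ≈ 79.52 items; rounding up, 80.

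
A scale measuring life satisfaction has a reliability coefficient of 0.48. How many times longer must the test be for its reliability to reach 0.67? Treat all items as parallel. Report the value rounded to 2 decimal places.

2.20

Invert Spearman-Brown to solve for n:
n = r*(1 − r) / [ r (1 − r*) ]
n = [0.67 × 0.52] / [0.48 × 0.33]
  = 0.3484 / 0.1584 = 2.1995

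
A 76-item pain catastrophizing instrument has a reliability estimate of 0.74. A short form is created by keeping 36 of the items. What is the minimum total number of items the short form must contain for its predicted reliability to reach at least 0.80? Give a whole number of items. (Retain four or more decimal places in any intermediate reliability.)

107

First, r for the 36-item form: n = 36/76 = 0.4737, so r_36 = 0.4737·0.74/(1 + (0.4737 − 1)·0.74) = 0.5741
Length factor from the short form to reach 0.80: n' = 0.80(1 − 0.5741) / [0.5741(1 − 0.80)] ≈ 2.9674
Items = 2.9674 × 36 ≈ 106.83 → 107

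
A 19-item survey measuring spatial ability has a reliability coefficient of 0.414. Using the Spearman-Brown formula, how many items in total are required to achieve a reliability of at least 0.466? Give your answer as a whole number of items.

n = [0.466 × 0.586] / [0.414 × 0.534]
n = 0.273076 / 0.221076 ≈ 1.2352
Items needed = n × 19 = 1.2352 × 19 ≈ 23.47 → round up to 24

24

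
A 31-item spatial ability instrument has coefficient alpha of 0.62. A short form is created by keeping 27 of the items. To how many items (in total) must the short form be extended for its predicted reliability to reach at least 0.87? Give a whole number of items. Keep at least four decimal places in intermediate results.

128

Short-form reliability: n = 27/31 = 0.8710; r_27 = n·r/(1+(n−1)r) ≈ 0.5870
Length factor from the short form to reach 0.87: n' = 0.87(1 − 0.5870) / [0.5870(1 − 0.87)] ≈ 4.7086
Items = 4.7086 × 27 ≈ 127.13 → 128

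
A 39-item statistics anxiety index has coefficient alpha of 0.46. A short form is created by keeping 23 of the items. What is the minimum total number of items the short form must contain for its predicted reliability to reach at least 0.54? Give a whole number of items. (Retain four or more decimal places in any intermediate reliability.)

First, r for the 23-item form: n = 23/39 = 0.5897, so r_23 = 0.5897·0.46/(1 + (0.5897 − 1)·0.46) = 0.3344
Length factor from the short form to reach 0.54: n' = 0.54(1 − 0.3344) / [0.3344(1 − 0.54)] ≈ 2.3366
Total items = 2.3366 × 23 = 53.74, rounded up to 54.

54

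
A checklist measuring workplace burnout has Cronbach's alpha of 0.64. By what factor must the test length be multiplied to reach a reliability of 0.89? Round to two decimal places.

Rearranging the Spearman-Brown formula for n,
n = r*(1 − r) / [ r (1 − r*) ]
n = 0.89(1 − 0.64) / [0.64(1 − 0.89)]
  = 0.3204 / 0.0704 = 4.5511

4.55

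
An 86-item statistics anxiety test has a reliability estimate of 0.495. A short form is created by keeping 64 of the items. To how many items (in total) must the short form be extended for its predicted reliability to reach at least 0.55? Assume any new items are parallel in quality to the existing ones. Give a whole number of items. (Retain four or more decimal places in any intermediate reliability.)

First, r for the 64-item form: n = 64/86 = 0.7442, so r_64 = 0.7442·0.495/(1 + (0.7442 − 1)·0.495) = 0.4218
Length factor from the short form to reach 0.55: n' = 0.55(1 − 0.4218) / [0.4218(1 − 0.55)] ≈ 1.6754
Total items = 1.6754 × 64 = 107.23, rounded up to 108.

108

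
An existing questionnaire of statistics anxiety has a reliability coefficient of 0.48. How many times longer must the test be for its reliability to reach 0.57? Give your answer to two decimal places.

Spearman-Brown solved for the length factor n:
n = r_target (1 − r_old) / [ r_old (1 − r_target) ]
n = 0.57 × (1 − 0.48) / [ 0.48 × (1 − 0.57) ]
  = 0.2964 / 0.2064 = 1.4360

1.44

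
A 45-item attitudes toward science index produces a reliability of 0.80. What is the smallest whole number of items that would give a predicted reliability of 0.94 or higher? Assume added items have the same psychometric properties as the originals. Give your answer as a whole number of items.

Spearman-Brown solved for the length factor n:
n = r*(1 − r) / [ r (1 − r*) ]
n = [0.94 × 0.20] / [0.80 × 0.06]
n = 0.1880 / 0.0480 ≈ 3.9167
Items needed = n × 45 = 3.9167 × 45 ≈ 176.25 → round up to 177

177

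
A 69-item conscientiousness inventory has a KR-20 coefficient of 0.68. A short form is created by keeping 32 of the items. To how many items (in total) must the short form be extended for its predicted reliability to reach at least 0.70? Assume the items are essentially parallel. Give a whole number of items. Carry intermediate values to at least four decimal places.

76

First, r for the 32-item form: n = 32/69 = 0.4638, so r_32 = 0.4638·0.68/(1 + (0.4638 − 1)·0.68) = 0.4964
Then solve for n' with r_old = 0.4964, r_target = 0.70: n' = 0.70(1 − 0.4964)/[0.4964(1 − 0.70)] = 2.3672
Total items = 2.3672 × 32 = 75.75, rounded up to 76.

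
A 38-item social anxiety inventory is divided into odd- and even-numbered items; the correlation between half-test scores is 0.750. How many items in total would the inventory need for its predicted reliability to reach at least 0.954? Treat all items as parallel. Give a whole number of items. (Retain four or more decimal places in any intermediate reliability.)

132

r_full = 2(0.750)/(1 + 0.750) = 0.8571
Solve Spearman-Brown for n: n = 0.954(1 − 0.8571) / [0.8571(1 − 0.954)] = 3.4577
Required items = 3.4577 × 38 = 131.39, so 132 items.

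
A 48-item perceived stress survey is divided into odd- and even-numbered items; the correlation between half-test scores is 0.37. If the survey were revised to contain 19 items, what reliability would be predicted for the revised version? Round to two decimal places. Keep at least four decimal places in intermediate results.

First correct the split-half correlation to full-test reliability: r_full = 2 × 0.37 / (1 + 0.37) ≈ 0.5401
Then adjust to 19 items: n = 19/48 = 0.3958
r_new = n·r_full / (1 + (n − 1)·r_full) = 0.2138 / 0.6737 ≈ 0.3174

0.32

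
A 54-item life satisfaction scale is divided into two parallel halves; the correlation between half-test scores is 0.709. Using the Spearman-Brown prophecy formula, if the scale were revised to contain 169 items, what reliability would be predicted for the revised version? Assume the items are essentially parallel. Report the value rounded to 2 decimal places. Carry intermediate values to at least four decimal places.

Full-test reliability from the split-half r: r_full = 2(0.709)/(1 + 0.709) = 0.8297
Length factor from 54 to 169 items: n = 169/54 = 3.1296
r_new = n·r_full / (1 + (n − 1)·r_full) = 2.5966 / 2.7669 ≈ 0.9385

0.94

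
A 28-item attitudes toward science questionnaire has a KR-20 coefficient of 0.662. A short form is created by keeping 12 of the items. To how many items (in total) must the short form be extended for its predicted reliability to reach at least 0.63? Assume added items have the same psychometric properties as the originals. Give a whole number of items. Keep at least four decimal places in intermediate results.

25

First, r for the 12-item form: n = 12/28 = 0.4286, so r_12 = 0.4286·0.662/(1 + (0.4286 − 1)·0.662) = 0.4564
Then solve for n' with r_old = 0.4564, r_target = 0.63: n' = 0.63(1 − 0.4564)/[0.4564(1 − 0.63)] = 2.0280
Total items = 2.0280 × 12 = 24.34, rounded up to 25.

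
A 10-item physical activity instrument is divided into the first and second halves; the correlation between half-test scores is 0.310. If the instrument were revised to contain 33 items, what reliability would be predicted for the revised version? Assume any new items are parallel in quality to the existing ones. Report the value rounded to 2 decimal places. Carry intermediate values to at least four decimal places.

0.75

First correct the split-half correlation to full-test reliability: r_full = 2 × 0.310 / (1 + 0.310) ≈ 0.4733
Then adjust to 33 items: n = 33/10 = 3.3000
r_new = n·r_full / (1 + (n − 1)·r_full) = 1.5619 / 2.0886 ≈ 0.7478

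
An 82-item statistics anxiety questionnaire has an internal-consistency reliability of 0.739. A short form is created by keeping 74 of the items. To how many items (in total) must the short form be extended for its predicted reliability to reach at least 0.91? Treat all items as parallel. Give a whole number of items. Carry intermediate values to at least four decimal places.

Short-form reliability: n = 74/82 = 0.9024; r_74 = n·r/(1+(n−1)r) ≈ 0.7187
Then solve for n' with r_old = 0.7187, r_target = 0.91: n' = 0.91(1 − 0.7187)/[0.7187(1 − 0.91)] = 3.9575
Total items = 3.9575 × 74 = 292.86, rounded up to 293.

293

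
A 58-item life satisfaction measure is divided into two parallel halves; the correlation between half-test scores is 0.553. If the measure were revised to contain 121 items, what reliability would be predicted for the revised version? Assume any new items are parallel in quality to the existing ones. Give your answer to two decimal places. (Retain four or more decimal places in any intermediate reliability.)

First correct the split-half correlation to full-test reliability: r_full = 2 × 0.553 / (1 + 0.553) ≈ 0.7122
Then adjust to 121 items: n = 121/58 = 2.0862
r_new = n·r_full / (1 + (n − 1)·r_full) = 1.4858 / 1.7736 ≈ 0.8377

0.84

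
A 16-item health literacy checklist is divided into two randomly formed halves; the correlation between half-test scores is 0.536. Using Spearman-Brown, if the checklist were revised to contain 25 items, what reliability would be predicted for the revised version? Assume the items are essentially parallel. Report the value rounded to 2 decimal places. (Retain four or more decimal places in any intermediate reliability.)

Full-test reliability from the split-half r: r_full = 2(0.536)/(1 + 0.536) = 0.6979
Then adjust to 25 items: n = 25/16 = 1.5625
r_new = n·r_full / (1 + (n − 1)·r_full) = 1.0905 / 1.3926 ≈ 0.7831

0.78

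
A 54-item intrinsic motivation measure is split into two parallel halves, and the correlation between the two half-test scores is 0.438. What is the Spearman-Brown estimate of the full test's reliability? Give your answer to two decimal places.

0.61

r_full = 2(0.438) / (1 + 0.438)
r_full = 0.8760 / 1.4380 ≈ 0.6092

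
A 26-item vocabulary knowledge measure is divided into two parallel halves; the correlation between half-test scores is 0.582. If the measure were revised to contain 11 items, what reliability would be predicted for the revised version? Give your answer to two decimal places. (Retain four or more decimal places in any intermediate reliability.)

Full-test reliability from the split-half r: r_full = 2(0.582)/(1 + 0.582) = 0.7358
Then adjust to 11 items: n = 11/26 = 0.4231
r_new = n·r_full / (1 + (n − 1)·r_full) = 0.3113 / 0.5755 ≈ 0.5409

0.54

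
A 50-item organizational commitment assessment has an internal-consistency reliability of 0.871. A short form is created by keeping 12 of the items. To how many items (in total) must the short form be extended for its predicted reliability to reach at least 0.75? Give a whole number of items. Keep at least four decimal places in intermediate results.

First, r for the 12-item form: n = 12/50 = 0.2400, so r_12 = 0.2400·0.871/(1 + (0.2400 − 1)·0.871) = 0.6184
Then solve for n' with r_old = 0.6184, r_target = 0.75: n' = 0.75(1 − 0.6184)/[0.6184(1 − 0.75)] = 1.8512
Total items = 1.8512 × 12 = 22.21, rounded up to 23.

23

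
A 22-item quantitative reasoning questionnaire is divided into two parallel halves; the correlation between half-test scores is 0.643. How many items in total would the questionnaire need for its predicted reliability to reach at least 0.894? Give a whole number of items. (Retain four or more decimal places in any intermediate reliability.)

Corrected full-test reliability: r_full = 2 × 0.643 / (1 + 0.643) ≈ 0.7827
Solve Spearman-Brown for n: n = 0.894(1 − 0.7827) / [0.7827(1 − 0.894)] = 2.3415
Items = 2.3415 × 22 ≈ 51.51 → 52

52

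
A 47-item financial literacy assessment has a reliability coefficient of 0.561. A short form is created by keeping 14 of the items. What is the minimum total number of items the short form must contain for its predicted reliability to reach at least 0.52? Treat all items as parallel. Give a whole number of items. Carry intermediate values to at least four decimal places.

40

First, r for the 14-item form: n = 14/47 = 0.2979, so r_14 = 0.2979·0.561/(1 + (0.2979 − 1)·0.561) = 0.2757
Then solve for n' with r_old = 0.2757, r_target = 0.52: n' = 0.52(1 − 0.2757)/[0.2757(1 − 0.52)] = 2.8461
Items = 2.8461 × 14 ≈ 39.85 → 40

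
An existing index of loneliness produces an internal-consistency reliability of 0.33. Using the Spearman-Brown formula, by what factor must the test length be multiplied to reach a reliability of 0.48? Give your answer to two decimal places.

Spearman-Brown solved for the length factor n:
n = r_target (1 − r_old) / [ r_old (1 − r_target) ]
n = [0.48 × 0.67] / [0.33 × 0.52]
  = 0.3216 / 0.1716 = 1.8741

1.87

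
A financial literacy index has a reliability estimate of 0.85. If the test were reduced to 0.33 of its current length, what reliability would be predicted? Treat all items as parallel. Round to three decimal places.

r_new = 0.33·0.85 / [1 + (0.33 − 1)·0.85]
     = 0.2805 / 0.4305 = 0.6516

0.652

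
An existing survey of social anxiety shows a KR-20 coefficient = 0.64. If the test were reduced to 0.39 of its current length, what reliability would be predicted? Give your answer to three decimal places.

r_new = 0.39·0.64 / [1 + (0.39 − 1)·0.64]
     = 0.2496 / 0.6096 = 0.4094

0.409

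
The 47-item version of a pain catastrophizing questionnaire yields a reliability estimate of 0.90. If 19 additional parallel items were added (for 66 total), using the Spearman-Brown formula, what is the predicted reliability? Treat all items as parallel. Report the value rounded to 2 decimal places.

n = 66/47 = 1.4043
r_new = 1.4043·0.90 / [1 + (1.4043 − 1)·0.90]
     = 1.2639 / 1.3639 = 0.9267

0.93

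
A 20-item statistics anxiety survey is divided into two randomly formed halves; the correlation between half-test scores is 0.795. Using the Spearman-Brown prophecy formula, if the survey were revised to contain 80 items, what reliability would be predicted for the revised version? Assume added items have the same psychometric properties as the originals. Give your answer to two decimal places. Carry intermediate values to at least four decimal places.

First correct the split-half correlation to full-test reliability: r_full = 2 × 0.795 / (1 + 0.795) ≈ 0.8858
Length factor from 20 to 80 items: n = 80/20 = 4.0000
r_new = n·r_full / (1 + (n − 1)·r_full) = 3.5432 / 3.6574 ≈ 0.9688

0.97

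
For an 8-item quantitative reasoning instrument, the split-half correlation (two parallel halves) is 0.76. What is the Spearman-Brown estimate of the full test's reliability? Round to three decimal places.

0.864

Each half is half the length of the full test, so the full test is n = 2 times a half.
r_full = 2(0.76) / (1 + 0.76)
       = 1.5200 / 1.7600 = 0.8636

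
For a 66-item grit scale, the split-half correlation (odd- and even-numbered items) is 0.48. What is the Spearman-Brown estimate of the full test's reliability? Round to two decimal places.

0.65

r_full = 2r_hh / (1 + r_hh) = 2 × 0.48 / (1 + 0.48)
r_full = 0.9600 / 1.4800 ≈ 0.6486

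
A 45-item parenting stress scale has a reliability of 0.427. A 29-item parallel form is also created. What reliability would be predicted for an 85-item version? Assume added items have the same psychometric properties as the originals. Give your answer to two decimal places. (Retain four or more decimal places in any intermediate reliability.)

0.58

The 29-item form is not needed; work directly from the 45-item form with n = 85/45 = 1.8889.
r_{85} = n·r / (1 + (n − 1)·r) = 0.8066 / 1.3796 ≈ 0.5847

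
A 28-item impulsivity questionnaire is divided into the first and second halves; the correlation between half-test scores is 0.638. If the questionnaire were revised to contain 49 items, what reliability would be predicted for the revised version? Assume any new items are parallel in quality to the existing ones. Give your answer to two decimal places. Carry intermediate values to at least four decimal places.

Spearman-Brown correction (n = 2): r_full = 2·0.638/(1 + 0.638) = 0.7790
Length factor from 28 to 49 items: n = 49/28 = 1.7500
r_new = n·r_full / (1 + (n − 1)·r_full) = 1.3633 / 1.5842 ≈ 0.8606

0.86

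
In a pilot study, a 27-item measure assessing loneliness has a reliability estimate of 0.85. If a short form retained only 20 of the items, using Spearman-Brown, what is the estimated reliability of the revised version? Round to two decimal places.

0.81

The new length is 20/27 = 0.7407 times the old.
r_new = (0.7407 × 0.85) / (1 + (0.7407 − 1) × 0.85)
r_new = 0.6296 / 0.7796 ≈ 0.8076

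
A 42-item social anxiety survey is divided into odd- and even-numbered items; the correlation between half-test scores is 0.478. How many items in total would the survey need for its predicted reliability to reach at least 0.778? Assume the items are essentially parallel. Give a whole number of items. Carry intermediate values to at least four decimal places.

r_full = 2(0.478)/(1 + 0.478) = 0.6468
Solve Spearman-Brown for n: n = 0.778(1 − 0.6468) / [0.6468(1 − 0.778)] = 1.9137
Items = 1.9137 × 42 ≈ 80.38 → 81

81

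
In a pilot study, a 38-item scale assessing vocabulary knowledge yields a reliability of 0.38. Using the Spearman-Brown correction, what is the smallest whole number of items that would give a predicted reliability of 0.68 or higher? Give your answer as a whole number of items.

132

Rearranging the Spearman-Brown formula for n,
n = r*(1 − r) / [ r (1 − r*) ]
n = [0.68 × 0.62] / [0.38 × 0.32]
n = 0.4216 / 0.1216 ≈ 3.4671
So the test needs 3.4671 × 38 ≈ 131.75 items; rounding up, 132.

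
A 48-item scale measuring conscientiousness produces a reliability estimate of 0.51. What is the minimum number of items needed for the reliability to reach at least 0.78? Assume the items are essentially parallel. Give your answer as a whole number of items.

Spearman-Brown solved for the length factor n:
n = r_target (1 − r_old) / [ r_old (1 − r_target) ]
n = [0.78 × 0.49] / [0.51 × 0.22]
n = 0.3822 / 0.1122 ≈ 3.4064
3.4064 × 48 = 163.51 → 164 items

164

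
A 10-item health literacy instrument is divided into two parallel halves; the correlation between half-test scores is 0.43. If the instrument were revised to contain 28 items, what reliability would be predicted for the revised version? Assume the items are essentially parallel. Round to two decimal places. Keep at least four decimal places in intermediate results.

0.81

Full-test reliability from the split-half r: r_full = 2(0.43)/(1 + 0.43) = 0.6014
Then adjust to 28 items: n = 28/10 = 2.8000
r_new = n·r_full / (1 + (n − 1)·r_full) = 1.6839 / 2.0825 ≈ 0.8086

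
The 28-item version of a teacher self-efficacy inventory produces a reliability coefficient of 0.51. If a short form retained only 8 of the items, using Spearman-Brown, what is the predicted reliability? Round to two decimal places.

The new length is 8/28 = 0.2857 times the old.
Spearman-Brown: r_new = n·r / (1 + (n − 1)·r)
r_new = (0.2857 × 0.51) / (1 + (0.2857 − 1) × 0.51)
     = 0.1457 / 0.6357 = 0.2292

0.23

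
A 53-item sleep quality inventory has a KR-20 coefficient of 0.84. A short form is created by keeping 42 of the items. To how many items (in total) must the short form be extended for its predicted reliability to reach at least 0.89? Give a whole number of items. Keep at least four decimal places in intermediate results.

82

First, r for the 42-item form: n = 42/53 = 0.7925, so r_42 = 0.7925·0.84/(1 + (0.7925 − 1)·0.84) = 0.8062
Then solve for n' with r_old = 0.8062, r_target = 0.89: n' = 0.89(1 − 0.8062)/[0.8062(1 − 0.89)] = 1.9449
Total items = 1.9449 × 42 = 81.69, rounded up to 82.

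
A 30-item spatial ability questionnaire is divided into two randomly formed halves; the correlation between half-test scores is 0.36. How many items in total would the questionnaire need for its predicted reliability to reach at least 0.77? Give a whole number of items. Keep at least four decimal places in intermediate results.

90

r_full = 2(0.36)/(1 + 0.36) = 0.5294
Solve Spearman-Brown for n: n = 0.77(1 − 0.5294) / [0.5294(1 − 0.77)] = 2.9760
Required items = 2.9760 × 30 = 89.28, so 90 items.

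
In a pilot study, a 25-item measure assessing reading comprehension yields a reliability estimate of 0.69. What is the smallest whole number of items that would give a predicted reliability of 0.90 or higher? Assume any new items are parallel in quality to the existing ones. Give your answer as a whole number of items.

102

n = 0.90 × (1 − 0.69) / [ 0.69 × (1 − 0.90) ]
  = 0.2790 / 0.0690 = 4.0435
So the test needs 4.0435 × 25 ≈ 101.09 items; rounding up, 102.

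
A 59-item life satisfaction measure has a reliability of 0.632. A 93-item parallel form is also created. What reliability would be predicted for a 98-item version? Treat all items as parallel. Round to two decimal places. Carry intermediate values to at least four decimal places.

0.74

Only the ratio of lengths matters: n = 98/59 = 1.6610
r_{98} = n·r / (1 + (n − 1)·r) = 1.0498 / 1.4178 ≈ 0.7404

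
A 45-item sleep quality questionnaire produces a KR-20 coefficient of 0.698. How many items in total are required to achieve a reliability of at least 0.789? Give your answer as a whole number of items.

Rearranging the Spearman-Brown formula for n,
n = r_target (1 − r_old) / [ r_old (1 − r_target) ]
n = [0.789 × 0.302] / [0.698 × 0.211]
  = 0.238278 / 0.147278 = 1.6179
So the test needs 1.6179 × 45 ≈ 72.81 items; rounding up, 73.

73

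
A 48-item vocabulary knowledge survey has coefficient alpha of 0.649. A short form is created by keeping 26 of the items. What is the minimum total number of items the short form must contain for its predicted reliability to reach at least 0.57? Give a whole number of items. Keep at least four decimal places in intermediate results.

35

First, r for the 26-item form: n = 26/48 = 0.5417, so r_26 = 0.5417·0.649/(1 + (0.5417 − 1)·0.649) = 0.5004
Length factor from the short form to reach 0.57: n' = 0.57(1 − 0.5004) / [0.5004(1 − 0.57)] ≈ 1.3235
Items = 1.3235 × 26 ≈ 34.41 → 35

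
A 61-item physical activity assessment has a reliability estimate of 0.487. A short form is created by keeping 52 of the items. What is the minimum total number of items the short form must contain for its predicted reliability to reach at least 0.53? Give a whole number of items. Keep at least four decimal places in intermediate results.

73

First, r for the 52-item form: n = 52/61 = 0.8525, so r_52 = 0.8525·0.487/(1 + (0.8525 − 1)·0.487) = 0.4473
Then solve for n' with r_old = 0.4473, r_target = 0.53: n' = 0.53(1 − 0.4473)/[0.4473(1 − 0.53)] = 1.3934
Total items = 1.3934 × 52 = 72.46, rounded up to 73.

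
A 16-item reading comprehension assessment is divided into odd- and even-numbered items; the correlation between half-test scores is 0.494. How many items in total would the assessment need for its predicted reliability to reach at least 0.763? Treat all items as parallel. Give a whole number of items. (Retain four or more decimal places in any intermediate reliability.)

r_full = 2(0.494)/(1 + 0.494) = 0.6613
Solve Spearman-Brown for n: n = 0.763(1 − 0.6613) / [0.6613(1 − 0.763)] = 1.6489
Required items = 1.6489 × 16 = 26.38, so 27 items.

27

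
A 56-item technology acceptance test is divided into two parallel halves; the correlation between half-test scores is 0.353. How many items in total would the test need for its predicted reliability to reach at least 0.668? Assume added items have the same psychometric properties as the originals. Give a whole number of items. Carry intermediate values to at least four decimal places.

Corrected full-test reliability: r_full = 2 × 0.353 / (1 + 0.353) ≈ 0.5218
n = r_tgt(1 − r_full) / [r_full(1 − r_tgt)] = 0.668 × 0.4782 / (0.5218 × 0.332) ≈ 1.8439
Required items = 1.8439 × 56 = 103.26, so 104 items.

104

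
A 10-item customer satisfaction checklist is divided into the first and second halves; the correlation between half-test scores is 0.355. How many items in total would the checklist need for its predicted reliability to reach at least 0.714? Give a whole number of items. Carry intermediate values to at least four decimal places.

23

r_full = 2(0.355)/(1 + 0.355) = 0.5240
Solve Spearman-Brown for n: n = 0.714(1 − 0.5240) / [0.5240(1 − 0.714)] = 2.2678
Items = 2.2678 × 10 ≈ 22.68 → 23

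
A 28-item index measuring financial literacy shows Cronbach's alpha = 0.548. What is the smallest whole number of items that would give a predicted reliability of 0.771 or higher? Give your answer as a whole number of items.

78

Rearranging the Spearman-Brown formula for n,
n = r_target (1 − r_old) / [ r_old (1 − r_target) ]
n = [0.771 × 0.452] / [0.548 × 0.229]
n = 0.348492 / 0.125492 ≈ 2.7770
Items needed = n × 28 = 2.7770 × 28 ≈ 77.76 → round up to 78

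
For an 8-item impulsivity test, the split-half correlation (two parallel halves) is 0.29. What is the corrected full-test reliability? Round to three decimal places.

0.450

Apply the Spearman-Brown correction with n = 2:
r_full = 2r_hh / (1 + r_hh) = 2 × 0.29 / (1 + 0.29)
       = 0.5800 / 1.2900 = 0.4496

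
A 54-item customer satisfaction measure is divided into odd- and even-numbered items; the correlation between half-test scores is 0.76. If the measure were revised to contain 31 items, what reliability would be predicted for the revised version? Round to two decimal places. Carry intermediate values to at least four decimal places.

Full-test reliability from the split-half r: r_full = 2(0.76)/(1 + 0.76) = 0.8636
Then adjust to 31 items: n = 31/54 = 0.5741
r_new = n·r_full / (1 + (n − 1)·r_full) = 0.4958 / 0.6322 ≈ 0.7842

0.78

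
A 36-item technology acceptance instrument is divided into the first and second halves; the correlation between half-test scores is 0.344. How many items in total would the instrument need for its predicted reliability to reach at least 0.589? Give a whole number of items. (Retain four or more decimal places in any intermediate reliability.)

50

r_full = 2(0.344)/(1 + 0.344) = 0.5119
n = r_tgt(1 − r_full) / [r_full(1 − r_tgt)] = 0.589 × 0.4881 / (0.5119 × 0.411) ≈ 1.3665
Items = 1.3665 × 36 ≈ 49.19 → 50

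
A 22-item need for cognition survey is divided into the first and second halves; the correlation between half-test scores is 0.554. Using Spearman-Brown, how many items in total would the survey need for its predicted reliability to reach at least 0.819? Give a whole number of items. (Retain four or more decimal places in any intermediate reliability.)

Corrected full-test reliability: r_full = 2 × 0.554 / (1 + 0.554) ≈ 0.7130
Solve Spearman-Brown for n: n = 0.819(1 − 0.7130) / [0.7130(1 − 0.819)] = 1.8214
Required items = 1.8214 × 22 = 40.07, so 41 items.

41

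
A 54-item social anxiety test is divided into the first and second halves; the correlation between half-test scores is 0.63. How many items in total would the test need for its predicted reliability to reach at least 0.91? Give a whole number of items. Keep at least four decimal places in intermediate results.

161

r_full = 2(0.63)/(1 + 0.63) = 0.7730
Solve Spearman-Brown for n: n = 0.91(1 − 0.7730) / [0.7730(1 − 0.91)] = 2.9692
Items = 2.9692 × 54 ≈ 160.34 → 161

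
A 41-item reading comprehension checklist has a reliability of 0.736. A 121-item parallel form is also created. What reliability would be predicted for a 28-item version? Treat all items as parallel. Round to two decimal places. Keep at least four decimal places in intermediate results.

0.66

The 121-item form is not needed; work directly from the 41-item form with n = 28/41 = 0.6829.
r_{28} = n·r / (1 + (n − 1)·r) = 0.5026 / 0.7666 ≈ 0.6556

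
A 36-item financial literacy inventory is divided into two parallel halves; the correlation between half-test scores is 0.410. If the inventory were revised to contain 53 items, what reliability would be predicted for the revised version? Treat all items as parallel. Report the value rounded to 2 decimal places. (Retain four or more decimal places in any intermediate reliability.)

First correct the split-half correlation to full-test reliability: r_full = 2 × 0.410 / (1 + 0.410) ≈ 0.5816
Then adjust to 53 items: n = 53/36 = 1.4722
r_new = n·r_full / (1 + (n − 1)·r_full) = 0.8562 / 1.2746 ≈ 0.6717

0.67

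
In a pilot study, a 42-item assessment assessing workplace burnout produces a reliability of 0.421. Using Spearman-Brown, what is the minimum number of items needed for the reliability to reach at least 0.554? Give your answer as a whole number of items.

72

n = 0.554 × (1 − 0.421) / [ 0.421 × (1 − 0.554) ]
n = 0.320766 / 0.187766 ≈ 1.7083
So the test needs 1.7083 × 42 ≈ 71.75 items; rounding up, 72.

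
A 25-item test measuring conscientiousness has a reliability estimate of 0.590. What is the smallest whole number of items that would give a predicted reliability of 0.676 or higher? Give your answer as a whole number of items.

37

n = [0.676 × 0.410] / [0.590 × 0.324]
n = 0.277160 / 0.191160 ≈ 1.4499
1.4499 × 25 = 36.25 → 37 items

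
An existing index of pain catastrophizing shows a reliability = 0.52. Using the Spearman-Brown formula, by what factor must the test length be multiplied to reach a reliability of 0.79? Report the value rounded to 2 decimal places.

Rearranging the Spearman-Brown formula for n,
n = r_target (1 − r_old) / [ r_old (1 − r_target) ]
n = [0.79 × 0.48] / [0.52 × 0.21]
n = 0.3792 / 0.1092 ≈ 3.4725

3.47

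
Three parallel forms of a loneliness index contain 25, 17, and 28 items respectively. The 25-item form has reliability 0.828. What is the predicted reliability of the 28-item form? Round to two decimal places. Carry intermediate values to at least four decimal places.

The 17-item form is not needed; work directly from the 25-item form with n = 28/25 = 1.1200.
r_{28} = n·r / (1 + (n − 1)·r) = 0.9274 / 1.0994 ≈ 0.8436

0.84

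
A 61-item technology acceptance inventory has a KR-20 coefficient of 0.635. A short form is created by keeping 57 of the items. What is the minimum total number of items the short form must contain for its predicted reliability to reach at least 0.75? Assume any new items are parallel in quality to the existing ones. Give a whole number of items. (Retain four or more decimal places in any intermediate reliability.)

First, r for the 57-item form: n = 57/61 = 0.9344, so r_57 = 0.9344·0.635/(1 + (0.9344 − 1)·0.635) = 0.6191
Then solve for n' with r_old = 0.6191, r_target = 0.75: n' = 0.75(1 − 0.6191)/[0.6191(1 − 0.75)] = 1.8457
Items = 1.8457 × 57 ≈ 105.20 → 106

106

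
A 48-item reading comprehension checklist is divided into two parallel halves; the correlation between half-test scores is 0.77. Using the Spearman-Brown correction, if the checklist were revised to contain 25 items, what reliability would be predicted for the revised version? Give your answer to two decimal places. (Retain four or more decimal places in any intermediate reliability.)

First correct the split-half correlation to full-test reliability: r_full = 2 × 0.77 / (1 + 0.77) ≈ 0.8701
Length factor from 48 to 25 items: n = 25/48 = 0.5208
r_new = n·r_full / (1 + (n − 1)·r_full) = 0.4531 / 0.5830 ≈ 0.7772

0.78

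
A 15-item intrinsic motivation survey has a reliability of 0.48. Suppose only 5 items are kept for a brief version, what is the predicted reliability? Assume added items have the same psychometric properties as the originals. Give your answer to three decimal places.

0.235

Length ratio n = 5/15 = 0.3333
Spearman-Brown: r_new = n·r / (1 + (n − 1)·r)
r_new = (0.3333 × 0.48) / (1 + (0.3333 − 1) × 0.48)
     = 0.1600 / 0.6800 = 0.2353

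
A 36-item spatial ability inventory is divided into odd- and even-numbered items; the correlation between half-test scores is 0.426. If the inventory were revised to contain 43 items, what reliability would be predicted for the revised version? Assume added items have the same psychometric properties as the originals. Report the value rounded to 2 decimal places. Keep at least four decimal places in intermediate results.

0.64

First correct the split-half correlation to full-test reliability: r_full = 2 × 0.426 / (1 + 0.426) ≈ 0.5975
Then adjust to 43 items: n = 43/36 = 1.1944
r_new = n·r_full / (1 + (n − 1)·r_full) = 0.7137 / 1.1162 ≈ 0.6394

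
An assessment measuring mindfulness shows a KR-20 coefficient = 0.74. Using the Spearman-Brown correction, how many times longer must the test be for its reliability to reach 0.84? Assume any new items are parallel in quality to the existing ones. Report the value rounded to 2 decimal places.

1.84

Rearranging the Spearman-Brown formula for n,
n = r*(1 − r) / [ r (1 − r*) ]
n = 0.84 × (1 − 0.74) / [ 0.74 × (1 − 0.84) ]
n = 0.2184 / 0.1184 ≈ 1.8446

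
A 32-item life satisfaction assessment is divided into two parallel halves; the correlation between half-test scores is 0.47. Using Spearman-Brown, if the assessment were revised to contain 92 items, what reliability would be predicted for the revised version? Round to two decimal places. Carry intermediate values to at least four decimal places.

0.84

Full-test reliability from the split-half r: r_full = 2(0.47)/(1 + 0.47) = 0.6395
Length factor from 32 to 92 items: n = 92/32 = 2.8750
r_new = n·r_full / (1 + (n − 1)·r_full) = 1.8386 / 2.1991 ≈ 0.8361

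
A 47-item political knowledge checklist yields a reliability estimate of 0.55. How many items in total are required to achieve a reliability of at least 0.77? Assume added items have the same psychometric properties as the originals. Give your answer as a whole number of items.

129

n = 0.77(1 − 0.55) / [0.55(1 − 0.77)]
n = 0.3465 / 0.1265 ≈ 2.7391
So the test needs 2.7391 × 47 ≈ 128.74 items; rounding up, 129.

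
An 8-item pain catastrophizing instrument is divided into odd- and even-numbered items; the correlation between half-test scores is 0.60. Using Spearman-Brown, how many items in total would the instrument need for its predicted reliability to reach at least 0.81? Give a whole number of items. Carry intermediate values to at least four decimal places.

12

r_full = 2(0.60)/(1 + 0.60) = 0.7500
Solve Spearman-Brown for n: n = 0.81(1 − 0.7500) / [0.7500(1 − 0.81)] = 1.4211
Items = 1.4211 × 8 ≈ 11.37 → 12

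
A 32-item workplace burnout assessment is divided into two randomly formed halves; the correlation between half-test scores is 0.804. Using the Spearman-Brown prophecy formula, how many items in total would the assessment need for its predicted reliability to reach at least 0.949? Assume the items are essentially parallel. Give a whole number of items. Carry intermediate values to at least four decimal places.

73

r_full = 2(0.804)/(1 + 0.804) = 0.8914
Solve Spearman-Brown for n: n = 0.949(1 − 0.8914) / [0.8914(1 − 0.949)] = 2.2670
Required items = 2.2670 × 32 = 72.54, so 73 items.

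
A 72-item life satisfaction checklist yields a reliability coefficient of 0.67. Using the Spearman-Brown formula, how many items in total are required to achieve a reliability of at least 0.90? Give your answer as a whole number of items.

n = 0.90(1 − 0.67) / [0.67(1 − 0.90)]
n = 0.2970 / 0.0670 ≈ 4.4328
4.4328 × 72 = 319.16 → 320 items

320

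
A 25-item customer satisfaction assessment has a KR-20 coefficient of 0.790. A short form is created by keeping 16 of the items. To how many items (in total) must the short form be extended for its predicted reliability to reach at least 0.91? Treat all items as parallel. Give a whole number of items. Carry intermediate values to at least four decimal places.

Short-form reliability: n = 16/25 = 0.6400; r_16 = n·r/(1+(n−1)r) ≈ 0.7065
Then solve for n' with r_old = 0.7065, r_target = 0.91: n' = 0.91(1 − 0.7065)/[0.7065(1 − 0.91)] = 4.2004
Items = 4.2004 × 16 ≈ 67.21 → 68

68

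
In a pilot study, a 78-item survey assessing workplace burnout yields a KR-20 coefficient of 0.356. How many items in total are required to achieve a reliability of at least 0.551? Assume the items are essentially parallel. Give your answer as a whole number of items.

174

n = 0.551(1 − 0.356) / [0.356(1 − 0.551)]
  = 0.354844 / 0.159844 = 2.2199
Items needed = n × 78 = 2.2199 × 78 ≈ 173.15 → round up to 174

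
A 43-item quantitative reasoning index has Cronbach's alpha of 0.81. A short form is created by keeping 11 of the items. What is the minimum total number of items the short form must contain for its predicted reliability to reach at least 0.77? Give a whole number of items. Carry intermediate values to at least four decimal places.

Short-form reliability: n = 11/43 = 0.2558; r_11 = n·r/(1+(n−1)r) ≈ 0.5216
Length factor from the short form to reach 0.77: n' = 0.77(1 − 0.5216) / [0.5216(1 − 0.77)] ≈ 3.0706
Items = 3.0706 × 11 ≈ 33.78 → 34

34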